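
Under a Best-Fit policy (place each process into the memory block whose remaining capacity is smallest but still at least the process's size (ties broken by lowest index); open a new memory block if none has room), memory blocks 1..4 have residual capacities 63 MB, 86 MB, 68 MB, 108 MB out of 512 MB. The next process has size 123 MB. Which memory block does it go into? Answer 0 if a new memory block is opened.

0

No memory block has ≥ 123 MB free, so a new memory block is opened.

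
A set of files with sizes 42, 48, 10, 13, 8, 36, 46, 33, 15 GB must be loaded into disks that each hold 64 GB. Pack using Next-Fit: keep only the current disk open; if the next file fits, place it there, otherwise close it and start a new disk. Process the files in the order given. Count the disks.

Put 42 GB in disk 1; 22 GB remain.
Put 48 GB in disk 2; 16 GB remain.
Put 10 GB in disk 2; 6 GB remain.
Put 13 GB in disk 3; 51 GB remain.
Put 8 GB in disk 3; 43 GB remain.
Put 36 GB in disk 3; 7 GB remain.
Put 46 GB in disk 4; 18 GB remain.
Put 33 GB in disk 5; 31 GB remain.
Put 15 GB in disk 5; 16 GB remain.
Final disks: [42] [48,10] [13,8,36] [46] [33,15].

5 disks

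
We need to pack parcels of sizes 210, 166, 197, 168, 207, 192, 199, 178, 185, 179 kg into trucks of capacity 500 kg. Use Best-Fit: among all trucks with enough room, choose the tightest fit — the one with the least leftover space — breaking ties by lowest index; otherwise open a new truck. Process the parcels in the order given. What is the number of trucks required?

5

truck 1: place 210 kg, 290 kg left
truck 1: place 166 kg, 124 kg left
truck 2: place 197 kg, 303 kg left
truck 2: place 168 kg, 135 kg left
truck 3: place 207 kg, 293 kg left
truck 3: place 192 kg, 101 kg left
truck 4: place 199 kg, 301 kg left
truck 4: place 178 kg, 123 kg left
truck 5: place 185 kg, 315 kg left
truck 5: place 179 kg, 136 kg left
Final trucks: [210,166] [197,168] [207,192] [199,178] [185,179].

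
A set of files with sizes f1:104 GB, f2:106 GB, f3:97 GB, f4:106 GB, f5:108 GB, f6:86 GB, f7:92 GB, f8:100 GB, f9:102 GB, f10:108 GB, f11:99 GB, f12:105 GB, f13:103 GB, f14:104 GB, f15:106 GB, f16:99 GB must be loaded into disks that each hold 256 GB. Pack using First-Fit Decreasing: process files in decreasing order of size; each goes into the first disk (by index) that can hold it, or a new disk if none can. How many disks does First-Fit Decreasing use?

Sorted descending: 108, 108, 106, 106, 106, 105, 104, 104, 103, 102, 100, 99, 99, 97, 92, 86.
Put 108 GB in disk 1; 148 GB remain.
Put 108 GB in disk 1; 40 GB remain.
Put 106 GB in disk 2; 150 GB remain.
Put 106 GB in disk 2; 44 GB remain.
Put 106 GB in disk 3; 150 GB remain.
Put 105 GB in disk 3; 45 GB remain.
Put 104 GB in disk 4; 152 GB remain.
Put 104 GB in disk 4; 48 GB remain.
Put 103 GB in disk 5; 153 GB remain.
Put 102 GB in disk 5; 51 GB remain.
Put 100 GB in disk 6; 156 GB remain.
Put 99 GB in disk 6; 57 GB remain.
Put 99 GB in disk 7; 157 GB remain.
Put 97 GB in disk 7; 60 GB remain.
Put 92 GB in disk 8; 164 GB remain.
Put 86 GB in disk 8; 78 GB remain.
Final disks: [108,108] [106,106] [106,105] [104,104] [103,102] [100,99] [99,97] [92,86].

8 disks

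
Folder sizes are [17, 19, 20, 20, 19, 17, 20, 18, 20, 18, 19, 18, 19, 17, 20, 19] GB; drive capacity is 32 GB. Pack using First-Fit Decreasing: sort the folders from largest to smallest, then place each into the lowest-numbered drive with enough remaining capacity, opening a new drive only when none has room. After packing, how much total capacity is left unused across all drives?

Sorted descending: 20, 20, 20, 20, 20, 19, 19, 19, 19, 19, 18, 18, 18, 17, 17, 17.
Put 20 GB in drive 1; 12 GB remain.
Put 20 GB in drive 2; 12 GB remain.
Put 20 GB in drive 3; 12 GB remain.
Put 20 GB in drive 4; 12 GB remain.
Put 20 GB in drive 5; 12 GB remain.
Put 19 GB in drive 6; 13 GB remain.
Put 19 GB in drive 7; 13 GB remain.
Put 19 GB in drive 8; 13 GB remain.
Put 19 GB in drive 9; 13 GB remain.
Put 19 GB in drive 10; 13 GB remain.
Put 18 GB in drive 11; 14 GB remain.
Put 18 GB in drive 12; 14 GB remain.
Put 18 GB in drive 13; 14 GB remain.
Put 17 GB in drive 14; 15 GB remain.
Put 17 GB in drive 15; 15 GB remain.
Put 17 GB in drive 16; 15 GB remain.
16 drives × 32 GB = 512 GB; used 300 GB; unused 212 GB.

212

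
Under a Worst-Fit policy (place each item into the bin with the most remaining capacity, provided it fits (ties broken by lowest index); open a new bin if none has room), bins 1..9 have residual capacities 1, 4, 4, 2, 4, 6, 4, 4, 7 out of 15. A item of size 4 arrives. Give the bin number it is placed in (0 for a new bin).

9

Bins with room: bin 2 (4), bin 3 (4), bin 5 (4), bin 6 (6), bin 7 (4), bin 8 (4), bin 9 (7).
Most room is bin 9 with 7 free.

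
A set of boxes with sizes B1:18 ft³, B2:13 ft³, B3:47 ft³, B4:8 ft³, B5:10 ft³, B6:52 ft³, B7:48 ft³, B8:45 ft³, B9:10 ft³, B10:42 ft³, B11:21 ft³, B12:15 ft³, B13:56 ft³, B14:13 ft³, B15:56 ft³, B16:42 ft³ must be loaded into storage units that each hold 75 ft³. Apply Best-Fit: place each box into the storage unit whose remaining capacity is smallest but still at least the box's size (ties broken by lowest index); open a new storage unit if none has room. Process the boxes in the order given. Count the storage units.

Put B1 (18 ft³) in storage unit 1; 57 ft³ remain.
Put B2 (13 ft³) in storage unit 1; 44 ft³ remain.
Put B3 (47 ft³) in storage unit 2; 28 ft³ remain.
Put B4 (8 ft³) in storage unit 2; 20 ft³ remain.
Put B5 (10 ft³) in storage unit 2; 10 ft³ remain.
Put B6 (52 ft³) in storage unit 3; 23 ft³ remain.
Put B7 (48 ft³) in storage unit 4; 27 ft³ remain.
Put B8 (45 ft³) in storage unit 5; 30 ft³ remain.
Put B9 (10 ft³) in storage unit 2; 0 ft³ remain.
Put B10 (42 ft³) in storage unit 1; 2 ft³ remain.
Put B11 (21 ft³) in storage unit 3; 2 ft³ remain.
Put B12 (15 ft³) in storage unit 4; 12 ft³ remain.
Put B13 (56 ft³) in storage unit 6; 19 ft³ remain.
Put B14 (13 ft³) in storage unit 6; 6 ft³ remain.
Put B15 (56 ft³) in storage unit 7; 19 ft³ remain.
Put B16 (42 ft³) in storage unit 8; 33 ft³ remain.

8 storage units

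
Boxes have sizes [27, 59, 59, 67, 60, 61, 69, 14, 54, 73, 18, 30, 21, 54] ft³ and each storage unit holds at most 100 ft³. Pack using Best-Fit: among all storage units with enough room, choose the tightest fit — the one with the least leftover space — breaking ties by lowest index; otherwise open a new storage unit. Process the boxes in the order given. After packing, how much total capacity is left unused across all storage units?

234

storage unit 1: place 27 ft³, 73 ft³ left
storage unit 1: place 59 ft³, 14 ft³ left
storage unit 2: place 59 ft³, 41 ft³ left
storage unit 3: place 67 ft³, 33 ft³ left
storage unit 4: place 60 ft³, 40 ft³ left
storage unit 5: place 61 ft³, 39 ft³ left
storage unit 6: place 69 ft³, 31 ft³ left
storage unit 1: place 14 ft³, 0 ft³ left
storage unit 7: place 54 ft³, 46 ft³ left
storage unit 8: place 73 ft³, 27 ft³ left
storage unit 8: place 18 ft³, 9 ft³ left
storage unit 6: place 30 ft³, 1 ft³ left
storage unit 3: place 21 ft³, 12 ft³ left
storage unit 9: place 54 ft³, 46 ft³ left
9 storage units × 100 ft³ = 900 ft³; used 666 ft³; unused 234 ft³.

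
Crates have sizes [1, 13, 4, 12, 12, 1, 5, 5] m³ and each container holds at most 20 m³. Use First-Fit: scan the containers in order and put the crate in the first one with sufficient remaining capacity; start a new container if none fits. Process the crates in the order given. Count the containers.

container 1: place 1 m³, 19 m³ left
container 1: place 13 m³, 6 m³ left
container 1: place 4 m³, 2 m³ left
container 2: place 12 m³, 8 m³ left
container 3: place 12 m³, 8 m³ left
container 1: place 1 m³, 1 m³ left
container 2: place 5 m³, 3 m³ left
container 3: place 5 m³, 3 m³ left
Final containers: [1,13,4,1] [12,5] [12,5].

3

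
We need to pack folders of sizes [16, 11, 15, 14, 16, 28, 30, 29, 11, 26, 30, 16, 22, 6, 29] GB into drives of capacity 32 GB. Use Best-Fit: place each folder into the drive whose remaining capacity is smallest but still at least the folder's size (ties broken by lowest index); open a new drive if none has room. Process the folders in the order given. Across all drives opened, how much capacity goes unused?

53

drive 1: place 16 GB, 16 GB left
drive 1: place 11 GB, 5 GB left
drive 2: place 15 GB, 17 GB left
drive 2: place 14 GB, 3 GB left
drive 3: place 16 GB, 16 GB left
drive 4: place 28 GB, 4 GB left
drive 5: place 30 GB, 2 GB left
drive 6: place 29 GB, 3 GB left
drive 3: place 11 GB, 5 GB left
drive 7: place 26 GB, 6 GB left
drive 8: place 30 GB, 2 GB left
drive 9: place 16 GB, 16 GB left
drive 10: place 22 GB, 10 GB left
drive 7: place 6 GB, 0 GB left
drive 11: place 29 GB, 3 GB left
11 drives × 32 GB = 352 GB; used 299 GB; unused 53 GB.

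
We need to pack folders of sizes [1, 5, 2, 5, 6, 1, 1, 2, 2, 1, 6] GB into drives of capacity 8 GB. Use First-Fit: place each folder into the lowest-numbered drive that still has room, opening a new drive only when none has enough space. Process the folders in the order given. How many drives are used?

drive 1: place 1 GB, 7 GB left
drive 1: place 5 GB, 2 GB left
drive 1: place 2 GB, 0 GB left
drive 2: place 5 GB, 3 GB left
drive 3: place 6 GB, 2 GB left
drive 2: place 1 GB, 2 GB left
drive 2: place 1 GB, 1 GB left
drive 3: place 2 GB, 0 GB left
drive 4: place 2 GB, 6 GB left
drive 2: place 1 GB, 0 GB left
drive 4: place 6 GB, 0 GB left
Final drives: [1,5,2] [5,1,1,1] [6,2] [2,6].

4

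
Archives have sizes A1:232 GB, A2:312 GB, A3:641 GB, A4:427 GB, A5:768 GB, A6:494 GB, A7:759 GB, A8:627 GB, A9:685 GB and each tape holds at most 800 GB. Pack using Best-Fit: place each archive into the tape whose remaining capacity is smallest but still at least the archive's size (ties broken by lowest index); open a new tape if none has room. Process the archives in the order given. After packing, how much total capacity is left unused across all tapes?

1455

Put A1 (232 GB) in tape 1; 568 GB remain.
Put A2 (312 GB) in tape 1; 256 GB remain.
Put A3 (641 GB) in tape 2; 159 GB remain.
Put A4 (427 GB) in tape 3; 373 GB remain.
Put A5 (768 GB) in tape 4; 32 GB remain.
Put A6 (494 GB) in tape 5; 306 GB remain.
Put A7 (759 GB) in tape 6; 41 GB remain.
Put A8 (627 GB) in tape 7; 173 GB remain.
Put A9 (685 GB) in tape 8; 115 GB remain.
8 tapes × 800 GB = 6400 GB; used 4945 GB; unused 1455 GB.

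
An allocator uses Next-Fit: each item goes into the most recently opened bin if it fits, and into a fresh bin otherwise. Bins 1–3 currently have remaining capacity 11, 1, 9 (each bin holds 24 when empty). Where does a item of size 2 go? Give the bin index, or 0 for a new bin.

3

Next-Fit only looks at bin 3, which has 9 free.
2 fits there.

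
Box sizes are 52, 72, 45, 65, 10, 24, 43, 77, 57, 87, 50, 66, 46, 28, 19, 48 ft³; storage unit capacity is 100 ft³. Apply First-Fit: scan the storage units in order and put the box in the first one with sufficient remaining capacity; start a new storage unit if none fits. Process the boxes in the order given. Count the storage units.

9 storage units

storage unit 1: place 52 ft³, 48 ft³ left
storage unit 2: place 72 ft³, 28 ft³ left
storage unit 1: place 45 ft³, 3 ft³ left
storage unit 3: place 65 ft³, 35 ft³ left
storage unit 2: place 10 ft³, 18 ft³ left
storage unit 3: place 24 ft³, 11 ft³ left
storage unit 4: place 43 ft³, 57 ft³ left
storage unit 5: place 77 ft³, 23 ft³ left
storage unit 4: place 57 ft³, 0 ft³ left
storage unit 6: place 87 ft³, 13 ft³ left
storage unit 7: place 50 ft³, 50 ft³ left
storage unit 8: place 66 ft³, 34 ft³ left
storage unit 7: place 46 ft³, 4 ft³ left
storage unit 8: place 28 ft³, 6 ft³ left
storage unit 5: place 19 ft³, 4 ft³ left
storage unit 9: place 48 ft³, 52 ft³ left
Final storage units: [52,45] [72,10] [65,24] [43,57] [77,19] [87] [50,46] [66,28] [48].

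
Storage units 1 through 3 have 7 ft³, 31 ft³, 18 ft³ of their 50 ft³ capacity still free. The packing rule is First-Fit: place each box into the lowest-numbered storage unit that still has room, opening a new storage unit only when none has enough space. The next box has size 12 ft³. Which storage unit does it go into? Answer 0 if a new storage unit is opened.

Storage units with room: storage unit 2 (31 ft³), storage unit 3 (18 ft³).
The first with room is storage unit 2.

2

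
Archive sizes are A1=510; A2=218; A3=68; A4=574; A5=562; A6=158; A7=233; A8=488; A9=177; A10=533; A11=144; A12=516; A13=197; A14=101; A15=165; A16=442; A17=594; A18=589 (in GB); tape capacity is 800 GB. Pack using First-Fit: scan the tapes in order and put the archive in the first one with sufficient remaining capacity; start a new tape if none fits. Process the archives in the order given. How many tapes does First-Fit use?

A1 (510 GB) → tape 1 (remaining 290 GB)
A2 (218 GB) → tape 1 (remaining 72 GB)
A3 (68 GB) → tape 1 (remaining 4 GB)
A4 (574 GB) → tape 2 (remaining 226 GB)
A5 (562 GB) → tape 3 (remaining 238 GB)
A6 (158 GB) → tape 2 (remaining 68 GB)
A7 (233 GB) → tape 3 (remaining 5 GB)
A8 (488 GB) → tape 4 (remaining 312 GB)
A9 (177 GB) → tape 4 (remaining 135 GB)
A10 (533 GB) → tape 5 (remaining 267 GB)
A11 (144 GB) → tape 5 (remaining 123 GB)
A12 (516 GB) → tape 6 (remaining 284 GB)
A13 (197 GB) → tape 6 (remaining 87 GB)
A14 (101 GB) → tape 4 (remaining 34 GB)
A15 (165 GB) → tape 7 (remaining 635 GB)
A16 (442 GB) → tape 7 (remaining 193 GB)
A17 (594 GB) → tape 8 (remaining 206 GB)
A18 (589 GB) → tape 9 (remaining 211 GB)

9 tapes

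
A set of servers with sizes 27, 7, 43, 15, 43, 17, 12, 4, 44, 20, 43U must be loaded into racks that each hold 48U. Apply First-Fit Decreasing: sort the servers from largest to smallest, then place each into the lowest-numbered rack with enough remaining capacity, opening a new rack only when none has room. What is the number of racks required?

7

Sorted descending: 44, 43, 43, 43, 27, 20, 17, 15, 12, 7, 4.
Put 44U in rack 1; 4U remain.
Put 43U in rack 2; 5U remain.
Put 43U in rack 3; 5U remain.
Put 43U in rack 4; 5U remain.
Put 27U in rack 5; 21U remain.
Put 20U in rack 5; 1U remain.
Put 17U in rack 6; 31U remain.
Put 15U in rack 6; 16U remain.
Put 12U in rack 6; 4U remain.
Put 7U in rack 7; 41U remain.
Put 4U in rack 1; 0U remain.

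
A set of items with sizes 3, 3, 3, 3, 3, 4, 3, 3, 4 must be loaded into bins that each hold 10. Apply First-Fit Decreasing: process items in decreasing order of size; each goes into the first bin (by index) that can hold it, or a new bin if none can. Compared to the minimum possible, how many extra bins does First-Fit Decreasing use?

First-Fit Decreasing: [4,4] [3,3,3] [3,3,3] [3] → 4 bins.
Total size 29; any packing needs at least ⌈29/10⌉ = 3 bins.
An optimal packing achieves that bound: [4,3,3] [4,3,3] [3,3,3] → 3 bins.
Excess: 4 − 3 = 1.

1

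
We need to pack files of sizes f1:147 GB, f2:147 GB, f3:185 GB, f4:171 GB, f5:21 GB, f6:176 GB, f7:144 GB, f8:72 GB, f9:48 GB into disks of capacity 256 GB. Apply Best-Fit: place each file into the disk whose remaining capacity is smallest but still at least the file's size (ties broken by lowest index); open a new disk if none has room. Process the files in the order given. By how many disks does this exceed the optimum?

0

Best-Fit: [147] [147] [185,21,48] [171] [176,72] [144] → 6 disks.
6 files exceed 128 GB (half the capacity), and no two of those can share a disk, so at least 6 disks are needed.
So 6 is already optimal.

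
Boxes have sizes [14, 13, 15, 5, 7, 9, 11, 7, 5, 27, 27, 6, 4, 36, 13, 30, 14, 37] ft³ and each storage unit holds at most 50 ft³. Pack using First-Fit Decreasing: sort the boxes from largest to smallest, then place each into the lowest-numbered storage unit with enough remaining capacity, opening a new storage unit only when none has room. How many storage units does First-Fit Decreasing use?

Sorted descending: 37, 36, 30, 27, 27, 15, 14, 14, 13, 13, 11, 9, 7, 7, 6, 5, 5, 4.
storage unit 1: place 37 ft³, 13 ft³ left
storage unit 2: place 36 ft³, 14 ft³ left
storage unit 3: place 30 ft³, 20 ft³ left
storage unit 4: place 27 ft³, 23 ft³ left
storage unit 5: place 27 ft³, 23 ft³ left
storage unit 3: place 15 ft³, 5 ft³ left
storage unit 2: place 14 ft³, 0 ft³ left
storage unit 4: place 14 ft³, 9 ft³ left
storage unit 1: place 13 ft³, 0 ft³ left
storage unit 5: place 13 ft³, 10 ft³ left
storage unit 6: place 11 ft³, 39 ft³ left
storage unit 4: place 9 ft³, 0 ft³ left
storage unit 5: place 7 ft³, 3 ft³ left
storage unit 6: place 7 ft³, 32 ft³ left
storage unit 6: place 6 ft³, 26 ft³ left
storage unit 3: place 5 ft³, 0 ft³ left
storage unit 6: place 5 ft³, 21 ft³ left
storage unit 6: place 4 ft³, 17 ft³ left

6 storage units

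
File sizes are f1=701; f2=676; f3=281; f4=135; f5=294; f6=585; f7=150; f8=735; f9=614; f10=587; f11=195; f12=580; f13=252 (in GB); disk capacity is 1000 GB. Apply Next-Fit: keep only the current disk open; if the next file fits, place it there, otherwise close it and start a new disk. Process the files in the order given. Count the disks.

f1 (701 GB) → disk 1 (remaining 299 GB)
f2 (676 GB) → disk 2 (remaining 324 GB)
f3 (281 GB) → disk 2 (remaining 43 GB)
f4 (135 GB) → disk 3 (remaining 865 GB)
f5 (294 GB) → disk 3 (remaining 571 GB)
f6 (585 GB) → disk 4 (remaining 415 GB)
f7 (150 GB) → disk 4 (remaining 265 GB)
f8 (735 GB) → disk 5 (remaining 265 GB)
f9 (614 GB) → disk 6 (remaining 386 GB)
f10 (587 GB) → disk 7 (remaining 413 GB)
f11 (195 GB) → disk 7 (remaining 218 GB)
f12 (580 GB) → disk 8 (remaining 420 GB)
f13 (252 GB) → disk 8 (remaining 168 GB)
Final disks: [701] [676,281] [135,294] [585,150] [735] [614] [587,195] [580,252].

8 disks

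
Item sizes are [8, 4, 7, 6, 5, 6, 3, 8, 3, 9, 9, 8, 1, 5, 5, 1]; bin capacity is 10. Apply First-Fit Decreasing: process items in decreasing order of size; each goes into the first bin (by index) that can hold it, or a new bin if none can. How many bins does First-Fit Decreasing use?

Sorted descending: 9, 9, 8, 8, 8, 7, 6, 6, 5, 5, 5, 4, 3, 3, 1, 1.
Put 9 in bin 1; 1 remain.
Put 9 in bin 2; 1 remain.
Put 8 in bin 3; 2 remain.
Put 8 in bin 4; 2 remain.
Put 8 in bin 5; 2 remain.
Put 7 in bin 6; 3 remain.
Put 6 in bin 7; 4 remain.
Put 6 in bin 8; 4 remain.
Put 5 in bin 9; 5 remain.
Put 5 in bin 9; 0 remain.
Put 5 in bin 10; 5 remain.
Put 4 in bin 7; 0 remain.
Put 3 in bin 6; 0 remain.
Put 3 in bin 8; 1 remain.
Put 1 in bin 1; 0 remain.
Put 1 in bin 2; 0 remain.

10 bins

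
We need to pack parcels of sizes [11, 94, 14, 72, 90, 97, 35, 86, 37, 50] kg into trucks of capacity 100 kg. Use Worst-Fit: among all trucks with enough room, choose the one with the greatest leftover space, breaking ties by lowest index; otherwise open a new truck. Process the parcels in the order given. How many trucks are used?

11 kg → truck 1 (remaining 89 kg)
94 kg → truck 2 (remaining 6 kg)
14 kg → truck 1 (remaining 75 kg)
72 kg → truck 1 (remaining 3 kg)
90 kg → truck 3 (remaining 10 kg)
97 kg → truck 4 (remaining 3 kg)
35 kg → truck 5 (remaining 65 kg)
86 kg → truck 6 (remaining 14 kg)
37 kg → truck 5 (remaining 28 kg)
50 kg → truck 7 (remaining 50 kg)

7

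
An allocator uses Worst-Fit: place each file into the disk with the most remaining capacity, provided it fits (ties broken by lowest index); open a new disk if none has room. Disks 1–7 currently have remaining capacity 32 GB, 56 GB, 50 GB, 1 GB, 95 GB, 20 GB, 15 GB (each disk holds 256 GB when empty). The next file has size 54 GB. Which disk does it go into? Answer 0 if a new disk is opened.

5

Disks with room: disk 2 (56 GB), disk 5 (95 GB).
Most room is disk 5 with 95 GB free.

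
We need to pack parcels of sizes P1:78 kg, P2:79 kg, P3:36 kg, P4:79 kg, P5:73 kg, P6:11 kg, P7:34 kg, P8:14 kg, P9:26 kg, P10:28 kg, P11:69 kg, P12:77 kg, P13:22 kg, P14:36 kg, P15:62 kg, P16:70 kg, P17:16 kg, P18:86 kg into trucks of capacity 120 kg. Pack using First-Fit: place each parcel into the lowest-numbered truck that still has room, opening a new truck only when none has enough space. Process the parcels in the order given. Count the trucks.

9

P1 (78 kg) → truck 1 (remaining 42 kg)
P2 (79 kg) → truck 2 (remaining 41 kg)
P3 (36 kg) → truck 1 (remaining 6 kg)
P4 (79 kg) → truck 3 (remaining 41 kg)
P5 (73 kg) → truck 4 (remaining 47 kg)
P6 (11 kg) → truck 2 (remaining 30 kg)
P7 (34 kg) → truck 3 (remaining 7 kg)
P8 (14 kg) → truck 2 (remaining 16 kg)
P9 (26 kg) → truck 4 (remaining 21 kg)
P10 (28 kg) → truck 5 (remaining 92 kg)
P11 (69 kg) → truck 5 (remaining 23 kg)
P12 (77 kg) → truck 6 (remaining 43 kg)
P13 (22 kg) → truck 5 (remaining 1 kg)
P14 (36 kg) → truck 6 (remaining 7 kg)
P15 (62 kg) → truck 7 (remaining 58 kg)
P16 (70 kg) → truck 8 (remaining 50 kg)
P17 (16 kg) → truck 2 (remaining 0 kg)
P18 (86 kg) → truck 9 (remaining 34 kg)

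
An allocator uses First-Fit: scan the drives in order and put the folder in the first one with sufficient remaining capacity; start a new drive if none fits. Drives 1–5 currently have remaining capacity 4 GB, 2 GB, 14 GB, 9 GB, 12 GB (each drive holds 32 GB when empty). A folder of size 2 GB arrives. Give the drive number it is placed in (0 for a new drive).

Drives with room: drive 1 (4 GB), drive 2 (2 GB), drive 3 (14 GB), drive 4 (9 GB), drive 5 (12 GB).
The first with room is drive 1.

1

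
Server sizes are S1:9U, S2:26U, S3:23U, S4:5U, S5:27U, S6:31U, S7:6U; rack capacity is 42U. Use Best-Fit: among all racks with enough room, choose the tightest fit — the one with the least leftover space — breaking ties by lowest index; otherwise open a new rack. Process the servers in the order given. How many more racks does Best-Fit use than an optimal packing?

Best-Fit: [9,26,5] [23] [27] [31,6] → 4 racks.
Total size 127U; any packing needs at least ⌈127/42⌉ = 4 racks.
So 4 is already optimal.

0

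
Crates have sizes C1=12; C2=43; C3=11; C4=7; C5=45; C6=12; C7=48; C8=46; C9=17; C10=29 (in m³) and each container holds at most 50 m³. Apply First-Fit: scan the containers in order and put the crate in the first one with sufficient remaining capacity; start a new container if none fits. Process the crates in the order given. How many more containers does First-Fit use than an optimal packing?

First-Fit: [12,11,7,12] [43] [45] [48] [46] [17,29] → 6 containers.
Total size 270 m³; any packing needs at least ⌈270/50⌉ = 6 containers.
So 6 is already optimal.

0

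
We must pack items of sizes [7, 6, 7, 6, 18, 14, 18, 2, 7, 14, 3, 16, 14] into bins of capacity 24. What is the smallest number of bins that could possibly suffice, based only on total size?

6

Total size = 7 + 6 + 7 + 6 + 18 + 14 + 18 + 2 + 7 + 14 + 3 + 16 + 14 = 132.
⌈132 / 24⌉ = 6.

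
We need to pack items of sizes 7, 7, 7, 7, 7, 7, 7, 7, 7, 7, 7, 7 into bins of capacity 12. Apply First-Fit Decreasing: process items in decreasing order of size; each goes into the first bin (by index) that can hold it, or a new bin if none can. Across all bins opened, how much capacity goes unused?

60

Sorted descending: 7, 7, 7, 7, 7, 7, 7, 7, 7, 7, 7, 7.
Put 7 in bin 1; 5 remain.
Put 7 in bin 2; 5 remain.
Put 7 in bin 3; 5 remain.
Put 7 in bin 4; 5 remain.
Put 7 in bin 5; 5 remain.
Put 7 in bin 6; 5 remain.
Put 7 in bin 7; 5 remain.
Put 7 in bin 8; 5 remain.
Put 7 in bin 9; 5 remain.
Put 7 in bin 10; 5 remain.
Put 7 in bin 11; 5 remain.
Put 7 in bin 12; 5 remain.
12 bins × 12 = 144; used 84; unused 60.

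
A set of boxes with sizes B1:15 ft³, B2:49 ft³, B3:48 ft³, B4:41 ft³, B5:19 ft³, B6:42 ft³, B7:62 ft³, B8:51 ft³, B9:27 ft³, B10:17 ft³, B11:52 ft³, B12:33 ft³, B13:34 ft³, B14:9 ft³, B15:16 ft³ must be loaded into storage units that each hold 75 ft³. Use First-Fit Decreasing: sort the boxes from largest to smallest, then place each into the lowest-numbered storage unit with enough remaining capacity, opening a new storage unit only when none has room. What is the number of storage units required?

Sorted descending: 62, 52, 51, 49, 48, 42, 41, 34, 33, 27, 19, 17, 16, 15, 9.
Put 62 ft³ in storage unit 1; 13 ft³ remain.
Put 52 ft³ in storage unit 2; 23 ft³ remain.
Put 51 ft³ in storage unit 3; 24 ft³ remain.
Put 49 ft³ in storage unit 4; 26 ft³ remain.
Put 48 ft³ in storage unit 5; 27 ft³ remain.
Put 42 ft³ in storage unit 6; 33 ft³ remain.
Put 41 ft³ in storage unit 7; 34 ft³ remain.
Put 34 ft³ in storage unit 7; 0 ft³ remain.
Put 33 ft³ in storage unit 6; 0 ft³ remain.
Put 27 ft³ in storage unit 5; 0 ft³ remain.
Put 19 ft³ in storage unit 2; 4 ft³ remain.
Put 17 ft³ in storage unit 3; 7 ft³ remain.
Put 16 ft³ in storage unit 4; 10 ft³ remain.
Put 15 ft³ in storage unit 8; 60 ft³ remain.
Put 9 ft³ in storage unit 1; 4 ft³ remain.
Final storage units: [62,9] [52,19] [51,17] [49,16] [48,27] [42,33] [41,34] [15].

8 storage units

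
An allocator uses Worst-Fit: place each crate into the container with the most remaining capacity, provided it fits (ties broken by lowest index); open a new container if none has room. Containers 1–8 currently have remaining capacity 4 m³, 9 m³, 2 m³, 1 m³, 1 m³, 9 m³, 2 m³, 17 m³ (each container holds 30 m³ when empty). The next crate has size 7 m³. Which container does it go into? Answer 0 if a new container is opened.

Containers with room: container 2 (9 m³), container 6 (9 m³), container 8 (17 m³).
Most room is container 8 with 17 m³ free.

8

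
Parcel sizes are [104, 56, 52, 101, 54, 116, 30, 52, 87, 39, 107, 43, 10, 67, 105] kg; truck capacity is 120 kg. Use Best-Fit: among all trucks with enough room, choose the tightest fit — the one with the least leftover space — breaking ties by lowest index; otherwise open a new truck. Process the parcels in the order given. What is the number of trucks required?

10

104 kg → truck 1 (remaining 16 kg)
56 kg → truck 2 (remaining 64 kg)
52 kg → truck 2 (remaining 12 kg)
101 kg → truck 3 (remaining 19 kg)
54 kg → truck 4 (remaining 66 kg)
116 kg → truck 5 (remaining 4 kg)
30 kg → truck 4 (remaining 36 kg)
52 kg → truck 6 (remaining 68 kg)
87 kg → truck 7 (remaining 33 kg)
39 kg → truck 6 (remaining 29 kg)
107 kg → truck 8 (remaining 13 kg)
43 kg → truck 9 (remaining 77 kg)
10 kg → truck 2 (remaining 2 kg)
67 kg → truck 9 (remaining 10 kg)
105 kg → truck 10 (remaining 15 kg)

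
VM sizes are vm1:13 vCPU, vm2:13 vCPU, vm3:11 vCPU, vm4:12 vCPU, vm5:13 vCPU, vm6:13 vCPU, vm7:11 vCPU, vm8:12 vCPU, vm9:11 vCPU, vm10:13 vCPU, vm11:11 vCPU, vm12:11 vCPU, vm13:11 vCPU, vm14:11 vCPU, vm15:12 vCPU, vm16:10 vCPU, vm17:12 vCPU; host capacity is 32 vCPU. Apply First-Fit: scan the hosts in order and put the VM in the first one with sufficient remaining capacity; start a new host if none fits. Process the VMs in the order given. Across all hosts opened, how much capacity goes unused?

56

vm1 (13 vCPU) → host 1 (remaining 19 vCPU)
vm2 (13 vCPU) → host 1 (remaining 6 vCPU)
vm3 (11 vCPU) → host 2 (remaining 21 vCPU)
vm4 (12 vCPU) → host 2 (remaining 9 vCPU)
vm5 (13 vCPU) → host 3 (remaining 19 vCPU)
vm6 (13 vCPU) → host 3 (remaining 6 vCPU)
vm7 (11 vCPU) → host 4 (remaining 21 vCPU)
vm8 (12 vCPU) → host 4 (remaining 9 vCPU)
vm9 (11 vCPU) → host 5 (remaining 21 vCPU)
vm10 (13 vCPU) → host 5 (remaining 8 vCPU)
vm11 (11 vCPU) → host 6 (remaining 21 vCPU)
vm12 (11 vCPU) → host 6 (remaining 10 vCPU)
vm13 (11 vCPU) → host 7 (remaining 21 vCPU)
vm14 (11 vCPU) → host 7 (remaining 10 vCPU)
vm15 (12 vCPU) → host 8 (remaining 20 vCPU)
vm16 (10 vCPU) → host 6 (remaining 0 vCPU)
vm17 (12 vCPU) → host 8 (remaining 8 vCPU)
8 hosts × 32 vCPU = 256 vCPU; used 200 vCPU; unused 56 vCPU.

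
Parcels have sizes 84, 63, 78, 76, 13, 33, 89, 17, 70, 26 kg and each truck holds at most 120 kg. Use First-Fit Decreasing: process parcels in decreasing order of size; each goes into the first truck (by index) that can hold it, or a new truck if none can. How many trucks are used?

Sorted descending: 89, 84, 78, 76, 70, 63, 33, 26, 17, 13.
89 kg → truck 1 (remaining 31 kg)
84 kg → truck 2 (remaining 36 kg)
78 kg → truck 3 (remaining 42 kg)
76 kg → truck 4 (remaining 44 kg)
70 kg → truck 5 (remaining 50 kg)
63 kg → truck 6 (remaining 57 kg)
33 kg → truck 2 (remaining 3 kg)
26 kg → truck 1 (remaining 5 kg)
17 kg → truck 3 (remaining 25 kg)
13 kg → truck 3 (remaining 12 kg)

6 trucks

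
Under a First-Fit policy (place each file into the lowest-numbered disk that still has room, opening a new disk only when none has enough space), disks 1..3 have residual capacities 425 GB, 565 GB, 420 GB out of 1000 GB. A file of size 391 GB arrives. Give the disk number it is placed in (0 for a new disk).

Disks with room: disk 1 (425 GB), disk 2 (565 GB), disk 3 (420 GB).
The first with room is disk 1.

1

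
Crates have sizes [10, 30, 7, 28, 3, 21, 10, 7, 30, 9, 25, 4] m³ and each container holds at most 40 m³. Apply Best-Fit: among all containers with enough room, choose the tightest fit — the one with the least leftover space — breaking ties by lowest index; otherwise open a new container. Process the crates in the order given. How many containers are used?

container 1: place 10 m³, 30 m³ left
container 1: place 30 m³, 0 m³ left
container 2: place 7 m³, 33 m³ left
container 2: place 28 m³, 5 m³ left
container 2: place 3 m³, 2 m³ left
container 3: place 21 m³, 19 m³ left
container 3: place 10 m³, 9 m³ left
container 3: place 7 m³, 2 m³ left
container 4: place 30 m³, 10 m³ left
container 4: place 9 m³, 1 m³ left
container 5: place 25 m³, 15 m³ left
container 5: place 4 m³, 11 m³ left
Final containers: [10,30] [7,28,3] [21,10,7] [30,9] [25,4].

5 containers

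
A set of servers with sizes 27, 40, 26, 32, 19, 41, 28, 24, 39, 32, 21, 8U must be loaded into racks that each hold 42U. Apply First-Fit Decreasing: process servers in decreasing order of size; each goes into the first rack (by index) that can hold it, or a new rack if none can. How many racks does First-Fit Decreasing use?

10

Sorted descending: 41, 40, 39, 32, 32, 28, 27, 26, 24, 21, 19, 8.
41U → rack 1 (remaining 1U)
40U → rack 2 (remaining 2U)
39U → rack 3 (remaining 3U)
32U → rack 4 (remaining 10U)
32U → rack 5 (remaining 10U)
28U → rack 6 (remaining 14U)
27U → rack 7 (remaining 15U)
26U → rack 8 (remaining 16U)
24U → rack 9 (remaining 18U)
21U → rack 10 (remaining 21U)
19U → rack 10 (remaining 2U)
8U → rack 4 (remaining 2U)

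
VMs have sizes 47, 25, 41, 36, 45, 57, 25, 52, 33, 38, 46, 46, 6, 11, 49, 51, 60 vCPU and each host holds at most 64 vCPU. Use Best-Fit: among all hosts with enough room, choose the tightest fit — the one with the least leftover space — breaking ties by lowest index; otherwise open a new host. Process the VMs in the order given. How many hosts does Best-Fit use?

Put 47 vCPU in host 1; 17 vCPU remain.
Put 25 vCPU in host 2; 39 vCPU remain.
Put 41 vCPU in host 3; 23 vCPU remain.
Put 36 vCPU in host 2; 3 vCPU remain.
Put 45 vCPU in host 4; 19 vCPU remain.
Put 57 vCPU in host 5; 7 vCPU remain.
Put 25 vCPU in host 6; 39 vCPU remain.
Put 52 vCPU in host 7; 12 vCPU remain.
Put 33 vCPU in host 6; 6 vCPU remain.
Put 38 vCPU in host 8; 26 vCPU remain.
Put 46 vCPU in host 9; 18 vCPU remain.
Put 46 vCPU in host 10; 18 vCPU remain.
Put 6 vCPU in host 6; 0 vCPU remain.
Put 11 vCPU in host 7; 1 vCPU remain.
Put 49 vCPU in host 11; 15 vCPU remain.
Put 51 vCPU in host 12; 13 vCPU remain.
Put 60 vCPU in host 13; 4 vCPU remain.
Final hosts: [47] [25,36] [41] [45] [57] [25,33,6] [52,11] [38] [46] [46] [49] [51] [60].

13 hosts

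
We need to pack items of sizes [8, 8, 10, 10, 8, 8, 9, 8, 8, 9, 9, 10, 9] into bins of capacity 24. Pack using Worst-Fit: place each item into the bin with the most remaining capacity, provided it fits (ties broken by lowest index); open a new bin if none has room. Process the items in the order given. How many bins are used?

8 → bin 1 (remaining 16)
8 → bin 1 (remaining 8)
10 → bin 2 (remaining 14)
10 → bin 2 (remaining 4)
8 → bin 1 (remaining 0)
8 → bin 3 (remaining 16)
9 → bin 3 (remaining 7)
8 → bin 4 (remaining 16)
8 → bin 4 (remaining 8)
9 → bin 5 (remaining 15)
9 → bin 5 (remaining 6)
10 → bin 6 (remaining 14)
9 → bin 6 (remaining 5)
Final bins: [8,8,8] [10,10] [8,9] [8,8] [9,9] [10,9].

6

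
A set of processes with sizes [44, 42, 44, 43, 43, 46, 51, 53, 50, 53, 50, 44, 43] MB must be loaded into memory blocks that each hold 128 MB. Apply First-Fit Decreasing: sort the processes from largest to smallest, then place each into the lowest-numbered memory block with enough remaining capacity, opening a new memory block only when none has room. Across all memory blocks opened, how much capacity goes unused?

Sorted descending: 53, 53, 51, 50, 50, 46, 44, 44, 44, 43, 43, 43, 42.
53 MB → memory block 1 (remaining 75 MB)
53 MB → memory block 1 (remaining 22 MB)
51 MB → memory block 2 (remaining 77 MB)
50 MB → memory block 2 (remaining 27 MB)
50 MB → memory block 3 (remaining 78 MB)
46 MB → memory block 3 (remaining 32 MB)
44 MB → memory block 4 (remaining 84 MB)
44 MB → memory block 4 (remaining 40 MB)
44 MB → memory block 5 (remaining 84 MB)
43 MB → memory block 5 (remaining 41 MB)
43 MB → memory block 6 (remaining 85 MB)
43 MB → memory block 6 (remaining 42 MB)
42 MB → memory block 6 (remaining 0 MB)
6 memory blocks × 128 MB = 768 MB; used 606 MB; unused 162 MB.

162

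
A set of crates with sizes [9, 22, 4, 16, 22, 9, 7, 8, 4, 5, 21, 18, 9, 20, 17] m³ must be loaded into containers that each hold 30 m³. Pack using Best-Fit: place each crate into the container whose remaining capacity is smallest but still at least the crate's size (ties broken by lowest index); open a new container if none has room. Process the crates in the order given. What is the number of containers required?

9 m³ → container 1 (remaining 21 m³)
22 m³ → container 2 (remaining 8 m³)
4 m³ → container 2 (remaining 4 m³)
16 m³ → container 1 (remaining 5 m³)
22 m³ → container 3 (remaining 8 m³)
9 m³ → container 4 (remaining 21 m³)
7 m³ → container 3 (remaining 1 m³)
8 m³ → container 4 (remaining 13 m³)
4 m³ → container 2 (remaining 0 m³)
5 m³ → container 1 (remaining 0 m³)
21 m³ → container 5 (remaining 9 m³)
18 m³ → container 6 (remaining 12 m³)
9 m³ → container 5 (remaining 0 m³)
20 m³ → container 7 (remaining 10 m³)
17 m³ → container 8 (remaining 13 m³)
Final containers: [9,16,5] [22,4,4] [22,7] [9,8] [21,9] [18] [20] [17].

8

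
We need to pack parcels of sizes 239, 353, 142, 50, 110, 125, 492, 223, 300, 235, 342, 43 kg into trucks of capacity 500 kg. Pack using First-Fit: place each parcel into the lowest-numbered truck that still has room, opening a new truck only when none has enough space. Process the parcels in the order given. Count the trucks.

truck 1: place 239 kg, 261 kg left
truck 2: place 353 kg, 147 kg left
truck 1: place 142 kg, 119 kg left
truck 1: place 50 kg, 69 kg left
truck 2: place 110 kg, 37 kg left
truck 3: place 125 kg, 375 kg left
truck 4: place 492 kg, 8 kg left
truck 3: place 223 kg, 152 kg left
truck 5: place 300 kg, 200 kg left
truck 6: place 235 kg, 265 kg left
truck 7: place 342 kg, 158 kg left
truck 1: place 43 kg, 26 kg left
Final trucks: [239,142,50,43] [353,110] [125,223] [492] [300] [235] [342].

7 trucks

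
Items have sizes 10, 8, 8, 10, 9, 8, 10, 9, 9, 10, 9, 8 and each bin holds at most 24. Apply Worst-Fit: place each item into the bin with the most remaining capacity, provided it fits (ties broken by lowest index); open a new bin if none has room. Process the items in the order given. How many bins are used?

6

10 → bin 1 (remaining 14)
8 → bin 1 (remaining 6)
8 → bin 2 (remaining 16)
10 → bin 2 (remaining 6)
9 → bin 3 (remaining 15)
8 → bin 3 (remaining 7)
10 → bin 4 (remaining 14)
9 → bin 4 (remaining 5)
9 → bin 5 (remaining 15)
10 → bin 5 (remaining 5)
9 → bin 6 (remaining 15)
8 → bin 6 (remaining 7)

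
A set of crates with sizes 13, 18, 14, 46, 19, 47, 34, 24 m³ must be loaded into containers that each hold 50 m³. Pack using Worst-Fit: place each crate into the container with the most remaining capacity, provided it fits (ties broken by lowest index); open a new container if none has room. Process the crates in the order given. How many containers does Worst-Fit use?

5

Put 13 m³ in container 1; 37 m³ remain.
Put 18 m³ in container 1; 19 m³ remain.
Put 14 m³ in container 1; 5 m³ remain.
Put 46 m³ in container 2; 4 m³ remain.
Put 19 m³ in container 3; 31 m³ remain.
Put 47 m³ in container 4; 3 m³ remain.
Put 34 m³ in container 5; 16 m³ remain.
Put 24 m³ in container 3; 7 m³ remain.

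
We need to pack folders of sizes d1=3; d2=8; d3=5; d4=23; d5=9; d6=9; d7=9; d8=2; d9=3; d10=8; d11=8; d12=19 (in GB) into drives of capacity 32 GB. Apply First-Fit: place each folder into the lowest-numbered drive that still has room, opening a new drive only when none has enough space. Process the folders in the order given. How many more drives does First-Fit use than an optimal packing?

First-Fit: [3,8,5,9,2,3] [23,9] [9,8,8] [19] → 4 drives.
Total size 106 GB; any packing needs at least ⌈106/32⌉ = 4 drives.
So 4 is already optimal.

0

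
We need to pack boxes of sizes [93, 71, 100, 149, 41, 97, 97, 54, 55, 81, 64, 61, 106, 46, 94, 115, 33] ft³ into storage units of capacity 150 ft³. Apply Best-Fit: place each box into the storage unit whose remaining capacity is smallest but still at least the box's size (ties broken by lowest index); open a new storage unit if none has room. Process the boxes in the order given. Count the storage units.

11

storage unit 1: place 93 ft³, 57 ft³ left
storage unit 2: place 71 ft³, 79 ft³ left
storage unit 3: place 100 ft³, 50 ft³ left
storage unit 4: place 149 ft³, 1 ft³ left
storage unit 3: place 41 ft³, 9 ft³ left
storage unit 5: place 97 ft³, 53 ft³ left
storage unit 6: place 97 ft³, 53 ft³ left
storage unit 1: place 54 ft³, 3 ft³ left
storage unit 2: place 55 ft³, 24 ft³ left
storage unit 7: place 81 ft³, 69 ft³ left
storage unit 7: place 64 ft³, 5 ft³ left
storage unit 8: place 61 ft³, 89 ft³ left
storage unit 9: place 106 ft³, 44 ft³ left
storage unit 5: place 46 ft³, 7 ft³ left
storage unit 10: place 94 ft³, 56 ft³ left
storage unit 11: place 115 ft³, 35 ft³ left
storage unit 11: place 33 ft³, 2 ft³ left
Final storage units: [93,54] [71,55] [100,41] [149] [97,46] [97] [81,64] [61] [106] [94] [115,33].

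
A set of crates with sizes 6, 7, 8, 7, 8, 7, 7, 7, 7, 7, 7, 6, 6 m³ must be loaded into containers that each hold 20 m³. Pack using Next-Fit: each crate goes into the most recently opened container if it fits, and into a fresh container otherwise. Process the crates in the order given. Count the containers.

container 1: place 6 m³, 14 m³ left
container 1: place 7 m³, 7 m³ left
container 2: place 8 m³, 12 m³ left
container 2: place 7 m³, 5 m³ left
container 3: place 8 m³, 12 m³ left
container 3: place 7 m³, 5 m³ left
container 4: place 7 m³, 13 m³ left
container 4: place 7 m³, 6 m³ left
container 5: place 7 m³, 13 m³ left
container 5: place 7 m³, 6 m³ left
container 6: place 7 m³, 13 m³ left
container 6: place 6 m³, 7 m³ left
container 6: place 6 m³, 1 m³ left
Final containers: [6,7] [8,7] [8,7] [7,7] [7,7] [7,6,6].

6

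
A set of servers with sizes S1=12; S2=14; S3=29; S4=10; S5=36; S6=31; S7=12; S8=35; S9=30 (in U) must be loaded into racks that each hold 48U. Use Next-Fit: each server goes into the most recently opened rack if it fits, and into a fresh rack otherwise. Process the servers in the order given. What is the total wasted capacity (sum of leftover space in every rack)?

79

S1 (12U) → rack 1 (remaining 36U)
S2 (14U) → rack 1 (remaining 22U)
S3 (29U) → rack 2 (remaining 19U)
S4 (10U) → rack 2 (remaining 9U)
S5 (36U) → rack 3 (remaining 12U)
S6 (31U) → rack 4 (remaining 17U)
S7 (12U) → rack 4 (remaining 5U)
S8 (35U) → rack 5 (remaining 13U)
S9 (30U) → rack 6 (remaining 18U)
6 racks × 48U = 288U; used 209U; unused 79U.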